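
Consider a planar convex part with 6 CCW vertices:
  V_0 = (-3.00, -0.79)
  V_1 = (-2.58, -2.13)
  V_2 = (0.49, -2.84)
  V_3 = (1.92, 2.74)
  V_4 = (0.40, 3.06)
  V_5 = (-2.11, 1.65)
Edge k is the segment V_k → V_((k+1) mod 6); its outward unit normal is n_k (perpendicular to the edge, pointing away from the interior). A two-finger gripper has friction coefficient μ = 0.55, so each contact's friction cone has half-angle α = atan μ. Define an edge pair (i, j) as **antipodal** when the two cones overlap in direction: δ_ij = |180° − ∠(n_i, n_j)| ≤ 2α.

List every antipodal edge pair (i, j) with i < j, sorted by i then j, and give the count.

α = atan 0.55 = 28.81°;  2α = 57.62°
n_0 = (-0.9542, -0.2991)
n_1 = (-0.2253, -0.9743)
n_2 = (+0.9687, -0.2483)
n_3 = (+0.2060, +0.9785)
n_4 = (-0.4898, +0.8719)
n_5 = (-0.9395, +0.3427)
  (0,1): δ = 120.42°  ·
  (0,2): δ = 31.78°  ✓
  (0,3): δ = 60.71°  ·
  (0,4): δ = 101.92°  ·
  (0,5): δ = 142.56°  ·
  (1,2): δ = 91.35°  ·
  (1,3): δ = 1.13°  ✓
  (1,4): δ = 42.35°  ✓
  (1,5): δ = 82.98°  ·
  (2,3): δ = 87.51°  ·
  (2,4): δ = 46.30°  ✓
  (2,5): δ = 5.67°  ✓
  (3,4): δ = 138.79°  ·
  (3,5): δ = 98.15°  ·
  (4,5): δ = 139.36°  ·
antipodal pairs: 5

count = 5; pairs: (0,2), (1,3), (1,4), (2,4), (2,5)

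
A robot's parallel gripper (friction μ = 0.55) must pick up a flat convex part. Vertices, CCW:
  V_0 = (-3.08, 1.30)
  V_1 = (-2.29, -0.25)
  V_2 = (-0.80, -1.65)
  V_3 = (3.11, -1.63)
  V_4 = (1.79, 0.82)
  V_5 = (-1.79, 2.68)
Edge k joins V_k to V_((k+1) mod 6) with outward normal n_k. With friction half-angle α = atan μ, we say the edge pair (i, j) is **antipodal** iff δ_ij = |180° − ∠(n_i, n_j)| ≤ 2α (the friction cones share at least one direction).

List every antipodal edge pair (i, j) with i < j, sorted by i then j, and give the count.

count = 6; pairs: (0,3), (0,4), (1,3), (1,4), (2,4), (2,5)

α = atan 0.55 = 28.81°;  2α = 57.62°
n_0 = (-0.8910, -0.4541)
n_1 = (-0.6848, -0.7288)
n_2 = (+0.0051, -1.0000)
n_3 = (+0.8804, +0.4743)
n_4 = (+0.4610, +0.8874)
n_5 = (-0.7305, +0.6829)
  (0,1): δ = 160.22°  ·
  (0,2): δ = 116.71°  ·
  (0,3): δ = 1.31°  ✓
  (0,4): δ = 35.54°  ✓
  (0,5): δ = 109.92°  ·
  (1,2): δ = 136.49°  ·
  (1,3): δ = 18.47°  ✓
  (1,4): δ = 15.76°  ✓
  (1,5): δ = 90.15°  ·
  (2,3): δ = 61.98°  ·
  (2,4): δ = 27.75°  ✓
  (2,5): δ = 46.64°  ✓
  (3,4): δ = 145.77°  ·
  (3,5): δ = 71.38°  ·
  (4,5): δ = 105.62°  ·
antipodal pairs: 6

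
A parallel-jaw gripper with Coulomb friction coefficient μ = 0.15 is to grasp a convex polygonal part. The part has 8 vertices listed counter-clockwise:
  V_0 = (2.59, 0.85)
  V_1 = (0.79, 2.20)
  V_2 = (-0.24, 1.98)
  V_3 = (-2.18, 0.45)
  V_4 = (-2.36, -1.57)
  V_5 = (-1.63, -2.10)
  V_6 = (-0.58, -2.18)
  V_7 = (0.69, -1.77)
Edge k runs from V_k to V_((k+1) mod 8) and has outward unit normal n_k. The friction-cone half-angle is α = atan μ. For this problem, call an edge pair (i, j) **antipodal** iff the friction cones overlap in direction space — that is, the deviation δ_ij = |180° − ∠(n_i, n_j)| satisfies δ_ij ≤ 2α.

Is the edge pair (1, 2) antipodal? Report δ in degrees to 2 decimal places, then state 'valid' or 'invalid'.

δ = 153.80°, invalid

α = atan 0.15 = 8.53°;  2α = 17.06°
edge 1: e_1 = (-1.03, -0.22);  n_1 = (-0.2089, +0.9779)
edge 2: e_2 = (-1.94, -1.53);  n_2 = (-0.6193, +0.7852)
∠(n_1, n_2) = 26.20°
δ = |180° − 26.20°| = 153.80°
153.80° > 2α = 17.06°  →  invalid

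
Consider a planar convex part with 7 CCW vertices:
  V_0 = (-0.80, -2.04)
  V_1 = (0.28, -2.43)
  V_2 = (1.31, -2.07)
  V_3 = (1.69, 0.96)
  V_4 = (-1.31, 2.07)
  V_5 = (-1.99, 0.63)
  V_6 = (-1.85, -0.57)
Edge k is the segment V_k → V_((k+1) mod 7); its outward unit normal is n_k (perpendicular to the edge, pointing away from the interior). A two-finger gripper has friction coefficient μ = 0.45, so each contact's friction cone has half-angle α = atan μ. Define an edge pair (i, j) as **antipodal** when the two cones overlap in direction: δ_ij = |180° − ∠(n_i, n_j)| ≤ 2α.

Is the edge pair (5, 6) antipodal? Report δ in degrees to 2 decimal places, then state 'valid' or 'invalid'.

δ = 151.12°, invalid

α = atan 0.45 = 24.23°;  2α = 48.46°
edge 5: e_5 = (+0.14, -1.20);  n_5 = (-0.9933, -0.1159)
edge 6: e_6 = (+1.05, -1.47);  n_6 = (-0.8137, -0.5812)
∠(n_5, n_6) = 28.88°
δ = |180° − 28.88°| = 151.12°
151.12° > 2α = 48.46°  →  invalid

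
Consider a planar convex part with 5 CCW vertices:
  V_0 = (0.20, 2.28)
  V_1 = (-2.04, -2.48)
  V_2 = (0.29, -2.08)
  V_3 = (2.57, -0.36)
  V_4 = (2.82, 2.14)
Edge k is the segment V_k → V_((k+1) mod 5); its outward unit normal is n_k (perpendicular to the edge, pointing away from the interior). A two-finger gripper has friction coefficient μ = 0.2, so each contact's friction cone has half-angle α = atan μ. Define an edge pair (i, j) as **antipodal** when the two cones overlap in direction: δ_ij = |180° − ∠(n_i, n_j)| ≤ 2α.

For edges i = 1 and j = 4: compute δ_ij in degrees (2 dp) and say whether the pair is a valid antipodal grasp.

δ = 12.80°, valid

α = atan 0.2 = 11.31°;  2α = 22.62°
edge 1: e_1 = (+2.33, +0.40);  n_1 = (+0.1692, -0.9856)
edge 4: e_4 = (-2.62, +0.14);  n_4 = (+0.0534, +0.9986)
∠(n_1, n_4) = 167.20°
δ = |180° − 167.20°| = 12.80°
12.80° ≤ 2α = 22.62°  →  valid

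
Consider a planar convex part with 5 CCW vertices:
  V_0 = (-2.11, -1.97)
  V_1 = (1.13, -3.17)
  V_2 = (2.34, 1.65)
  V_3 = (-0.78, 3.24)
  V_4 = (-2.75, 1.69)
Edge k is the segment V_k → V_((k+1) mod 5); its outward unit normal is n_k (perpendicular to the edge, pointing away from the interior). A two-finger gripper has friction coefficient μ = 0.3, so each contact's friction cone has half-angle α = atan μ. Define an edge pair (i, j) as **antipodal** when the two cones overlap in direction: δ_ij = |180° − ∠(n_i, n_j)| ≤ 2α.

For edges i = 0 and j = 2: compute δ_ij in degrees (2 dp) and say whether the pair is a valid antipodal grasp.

α = atan 0.3 = 16.70°;  2α = 33.40°
edge 0: e_0 = (+3.24, -1.20);  n_0 = (-0.3473, -0.9377)
edge 2: e_2 = (-3.12, +1.59);  n_2 = (+0.4541, +0.8910)
∠(n_0, n_2) = 173.32°
δ = |180° − 173.32°| = 6.68°
6.68° ≤ 2α = 33.40°  →  valid

δ = 6.68°, valid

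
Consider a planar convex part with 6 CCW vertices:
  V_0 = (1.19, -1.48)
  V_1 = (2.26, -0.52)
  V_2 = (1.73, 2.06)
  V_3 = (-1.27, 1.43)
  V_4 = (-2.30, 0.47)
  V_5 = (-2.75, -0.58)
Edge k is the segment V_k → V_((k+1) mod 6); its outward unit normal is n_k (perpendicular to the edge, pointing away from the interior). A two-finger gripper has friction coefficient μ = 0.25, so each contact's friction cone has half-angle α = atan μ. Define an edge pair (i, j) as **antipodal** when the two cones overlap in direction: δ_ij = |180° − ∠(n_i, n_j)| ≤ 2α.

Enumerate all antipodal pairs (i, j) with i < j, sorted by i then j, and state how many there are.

α = atan 0.25 = 14.04°;  2α = 28.07°
n_0 = (+0.6678, -0.7443)
n_1 = (+0.9795, +0.2012)
n_2 = (-0.2055, +0.9787)
n_3 = (-0.6818, +0.7315)
n_4 = (-0.9191, +0.3939)
n_5 = (-0.2227, -0.9749)
  (0,1): δ = 120.29°  ·
  (0,2): δ = 30.04°  ·
  (0,3): δ = 1.09°  ✓
  (0,4): δ = 24.90°  ✓
  (0,5): δ = 125.23°  ·
  (1,2): δ = 89.75°  ·
  (1,3): δ = 58.62°  ·
  (1,4): δ = 34.81°  ·
  (1,5): δ = 65.52°  ·
  (2,3): δ = 148.87°  ·
  (2,4): δ = 125.06°  ·
  (2,5): δ = 24.73°  ✓
  (3,4): δ = 156.18°  ·
  (3,5): δ = 55.85°  ·
  (4,5): δ = 79.67°  ·
antipodal pairs: 3

count = 3; pairs: (0,3), (0,4), (2,5)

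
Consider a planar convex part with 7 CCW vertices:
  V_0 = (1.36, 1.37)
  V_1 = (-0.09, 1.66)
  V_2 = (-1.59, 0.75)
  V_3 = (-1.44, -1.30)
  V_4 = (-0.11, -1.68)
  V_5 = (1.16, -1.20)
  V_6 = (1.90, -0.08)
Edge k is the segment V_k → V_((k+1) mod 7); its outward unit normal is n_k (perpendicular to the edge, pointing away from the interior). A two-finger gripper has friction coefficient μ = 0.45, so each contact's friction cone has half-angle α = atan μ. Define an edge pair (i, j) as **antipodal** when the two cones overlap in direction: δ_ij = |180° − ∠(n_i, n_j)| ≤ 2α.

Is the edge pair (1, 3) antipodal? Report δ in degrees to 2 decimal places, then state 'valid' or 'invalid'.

α = atan 0.45 = 24.23°;  2α = 48.46°
edge 1: e_1 = (-1.50, -0.91);  n_1 = (-0.5187, +0.8550)
edge 3: e_3 = (+1.33, -0.38);  n_3 = (-0.2747, -0.9615)
∠(n_1, n_3) = 132.81°
δ = |180° − 132.81°| = 47.19°
47.19° ≤ 2α = 48.46°  →  valid

δ = 47.19°, valid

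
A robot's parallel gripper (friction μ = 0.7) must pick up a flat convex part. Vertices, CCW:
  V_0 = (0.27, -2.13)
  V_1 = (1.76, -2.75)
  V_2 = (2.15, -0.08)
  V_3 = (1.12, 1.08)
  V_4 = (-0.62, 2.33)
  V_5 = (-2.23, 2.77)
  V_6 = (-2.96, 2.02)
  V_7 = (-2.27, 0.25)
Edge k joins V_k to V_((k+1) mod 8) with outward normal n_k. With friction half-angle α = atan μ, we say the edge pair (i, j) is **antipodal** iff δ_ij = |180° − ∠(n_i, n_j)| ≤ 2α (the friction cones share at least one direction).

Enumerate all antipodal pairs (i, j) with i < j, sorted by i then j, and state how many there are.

α = atan 0.7 = 34.99°;  2α = 69.98°
n_0 = (-0.3842, -0.9233)
n_1 = (+0.9895, -0.1445)
n_2 = (+0.7478, +0.6640)
n_3 = (+0.5834, +0.8122)
n_4 = (+0.2636, +0.9646)
n_5 = (-0.7166, +0.6975)
n_6 = (-0.9317, -0.3632)
n_7 = (-0.6837, -0.7297)
  (0,1): δ = 75.72°  ·
  (0,2): δ = 25.80°  ✓
  (0,3): δ = 13.10°  ✓
  (0,4): δ = 7.31°  ✓
  (0,5): δ = 68.37°  ✓
  (0,6): δ = 133.89°  ·
  (0,7): δ = 159.46°  ·
  (1,2): δ = 130.09°  ·
  (1,3): δ = 117.38°  ·
  (1,4): δ = 96.97°  ·
  (1,5): δ = 35.92°  ✓
  (1,6): δ = 29.61°  ✓
  (1,7): δ = 55.17°  ✓
  (2,3): δ = 167.30°  ·
  (2,4): δ = 146.89°  ·
  (2,5): δ = 85.83°  ·
  (2,6): δ = 20.31°  ✓
  (2,7): δ = 5.26°  ✓
  (3,4): δ = 159.59°  ·
  (3,5): δ = 98.53°  ·
  (3,6): δ = 33.01°  ✓
  (3,7): δ = 7.44°  ✓
  (4,5): δ = 118.94°  ·
  (4,6): δ = 53.42°  ✓
  (4,7): δ = 27.85°  ✓
  (5,6): δ = 114.48°  ·
  (5,7): δ = 88.91°  ·
  (6,7): δ = 154.43°  ·
antipodal pairs: 13

count = 13; pairs: (0,2), (0,3), (0,4), (0,5), (1,5), (1,6), (1,7), (2,6), (2,7), (3,6), (3,7), (4,6), (4,7)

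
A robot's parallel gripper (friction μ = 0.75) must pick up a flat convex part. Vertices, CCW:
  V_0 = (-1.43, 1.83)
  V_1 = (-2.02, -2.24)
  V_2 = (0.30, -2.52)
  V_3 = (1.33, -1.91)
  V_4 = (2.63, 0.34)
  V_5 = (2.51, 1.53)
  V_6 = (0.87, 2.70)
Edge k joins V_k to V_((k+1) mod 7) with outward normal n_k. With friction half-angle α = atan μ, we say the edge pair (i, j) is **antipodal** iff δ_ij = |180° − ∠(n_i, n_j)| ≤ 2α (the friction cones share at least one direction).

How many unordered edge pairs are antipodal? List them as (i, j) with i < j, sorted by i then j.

count = 9; pairs: (0,2), (0,3), (0,4), (0,5), (1,5), (1,6), (2,5), (2,6), (3,6)

α = atan 0.75 = 36.87°;  2α = 73.74°
n_0 = (-0.9897, +0.1435)
n_1 = (-0.1198, -0.9928)
n_2 = (+0.5096, -0.8604)
n_3 = (+0.8659, -0.5003)
n_4 = (+0.9950, +0.1003)
n_5 = (+0.5808, +0.8141)
n_6 = (-0.3538, +0.9353)
  (0,1): δ = 88.63°  ·
  (0,2): δ = 51.12°  ✓
  (0,3): δ = 21.77°  ✓
  (0,4): δ = 14.01°  ✓
  (0,5): δ = 62.74°  ✓
  (0,6): δ = 118.97°  ·
  (1,2): δ = 142.48°  ·
  (1,3): δ = 113.14°  ·
  (1,4): δ = 77.36°  ·
  (1,5): δ = 28.62°  ✓
  (1,6): δ = 27.60°  ✓
  (2,3): δ = 150.65°  ·
  (2,4): δ = 114.88°  ·
  (2,5): δ = 66.14°  ✓
  (2,6): δ = 9.92°  ✓
  (3,4): δ = 144.22°  ·
  (3,5): δ = 95.49°  ·
  (3,6): δ = 39.26°  ✓
  (4,5): δ = 131.26°  ·
  (4,6): δ = 75.04°  ·
  (5,6): δ = 123.78°  ·
antipodal pairs: 9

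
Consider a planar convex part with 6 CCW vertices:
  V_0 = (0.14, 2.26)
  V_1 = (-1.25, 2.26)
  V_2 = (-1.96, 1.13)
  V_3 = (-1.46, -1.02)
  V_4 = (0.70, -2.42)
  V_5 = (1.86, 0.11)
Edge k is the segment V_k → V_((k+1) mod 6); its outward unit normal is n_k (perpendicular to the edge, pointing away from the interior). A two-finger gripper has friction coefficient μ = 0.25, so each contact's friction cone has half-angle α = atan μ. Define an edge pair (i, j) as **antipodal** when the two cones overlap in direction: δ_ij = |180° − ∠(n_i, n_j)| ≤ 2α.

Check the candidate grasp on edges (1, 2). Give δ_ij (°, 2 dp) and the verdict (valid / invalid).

δ = 134.77°, invalid

α = atan 0.25 = 14.04°;  2α = 28.07°
edge 1: e_1 = (-0.71, -1.13);  n_1 = (-0.8467, +0.5320)
edge 2: e_2 = (+0.50, -2.15);  n_2 = (-0.9740, -0.2265)
∠(n_1, n_2) = 45.23°
δ = |180° − 45.23°| = 134.77°
134.77° > 2α = 28.07°  →  invalid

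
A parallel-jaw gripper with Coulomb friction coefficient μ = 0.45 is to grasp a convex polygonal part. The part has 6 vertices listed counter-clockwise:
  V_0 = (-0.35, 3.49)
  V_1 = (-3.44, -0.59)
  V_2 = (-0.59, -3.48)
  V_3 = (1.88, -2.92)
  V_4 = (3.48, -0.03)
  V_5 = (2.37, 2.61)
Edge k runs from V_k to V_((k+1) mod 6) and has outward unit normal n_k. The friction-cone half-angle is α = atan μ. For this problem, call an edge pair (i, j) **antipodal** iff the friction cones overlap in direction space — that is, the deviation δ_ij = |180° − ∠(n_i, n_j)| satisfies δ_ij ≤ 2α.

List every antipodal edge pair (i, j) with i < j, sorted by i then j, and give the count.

α = atan 0.45 = 24.23°;  2α = 48.46°
n_0 = (-0.7972, +0.6037)
n_1 = (-0.7120, -0.7022)
n_2 = (+0.2211, -0.9752)
n_3 = (+0.8749, -0.4844)
n_4 = (+0.9218, +0.3876)
n_5 = (+0.3078, +0.9514)
  (0,1): δ = 98.26°  ·
  (0,2): δ = 40.09°  ✓
  (0,3): δ = 8.17°  ✓
  (0,4): δ = 59.94°  ·
  (0,5): δ = 109.21°  ·
  (1,2): δ = 121.83°  ·
  (1,3): δ = 73.57°  ·
  (1,4): δ = 21.80°  ✓
  (1,5): δ = 27.47°  ✓
  (2,3): δ = 131.74°  ·
  (2,4): δ = 79.97°  ·
  (2,5): δ = 30.70°  ✓
  (3,4): δ = 128.23°  ·
  (3,5): δ = 78.96°  ·
  (4,5): δ = 130.73°  ·
antipodal pairs: 5

count = 5; pairs: (0,2), (0,3), (1,4), (1,5), (2,5)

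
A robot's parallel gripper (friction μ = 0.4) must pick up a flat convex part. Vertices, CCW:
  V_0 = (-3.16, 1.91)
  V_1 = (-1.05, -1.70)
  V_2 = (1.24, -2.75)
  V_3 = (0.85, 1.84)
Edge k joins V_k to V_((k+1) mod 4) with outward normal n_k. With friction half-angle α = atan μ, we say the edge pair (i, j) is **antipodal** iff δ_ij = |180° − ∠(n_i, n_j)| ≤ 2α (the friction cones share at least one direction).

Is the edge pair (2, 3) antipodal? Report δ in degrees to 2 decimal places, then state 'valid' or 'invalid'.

α = atan 0.4 = 21.80°;  2α = 43.60°
edge 2: e_2 = (-0.39, +4.59);  n_2 = (+0.9964, +0.0847)
edge 3: e_3 = (-4.01, +0.07);  n_3 = (+0.0175, +0.9998)
∠(n_2, n_3) = 84.14°
δ = |180° − 84.14°| = 95.86°
95.86° > 2α = 43.60°  →  invalid

δ = 95.86°, invalid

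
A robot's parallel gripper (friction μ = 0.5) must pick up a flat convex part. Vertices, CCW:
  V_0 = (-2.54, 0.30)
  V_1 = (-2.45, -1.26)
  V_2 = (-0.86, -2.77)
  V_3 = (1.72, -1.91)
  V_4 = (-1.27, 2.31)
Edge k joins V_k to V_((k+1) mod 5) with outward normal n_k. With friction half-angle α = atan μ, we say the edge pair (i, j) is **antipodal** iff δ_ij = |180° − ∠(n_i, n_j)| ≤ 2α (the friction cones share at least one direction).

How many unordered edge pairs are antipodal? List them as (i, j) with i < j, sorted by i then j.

α = atan 0.5 = 26.57°;  2α = 53.13°
n_0 = (-0.9983, -0.0576)
n_1 = (-0.6886, -0.7251)
n_2 = (+0.3162, -0.9487)
n_3 = (+0.8159, +0.5781)
n_4 = (-0.8454, +0.5342)
  (0,1): δ = 136.82°  ·
  (0,2): δ = 74.87°  ·
  (0,3): δ = 32.02°  ✓
  (0,4): δ = 144.41°  ·
  (1,2): δ = 118.04°  ·
  (1,3): δ = 11.16°  ✓
  (1,4): δ = 101.24°  ·
  (2,3): δ = 73.12°  ·
  (2,4): δ = 39.28°  ✓
  (3,4): δ = 67.61°  ·
antipodal pairs: 3

count = 3; pairs: (0,3), (1,3), (2,4)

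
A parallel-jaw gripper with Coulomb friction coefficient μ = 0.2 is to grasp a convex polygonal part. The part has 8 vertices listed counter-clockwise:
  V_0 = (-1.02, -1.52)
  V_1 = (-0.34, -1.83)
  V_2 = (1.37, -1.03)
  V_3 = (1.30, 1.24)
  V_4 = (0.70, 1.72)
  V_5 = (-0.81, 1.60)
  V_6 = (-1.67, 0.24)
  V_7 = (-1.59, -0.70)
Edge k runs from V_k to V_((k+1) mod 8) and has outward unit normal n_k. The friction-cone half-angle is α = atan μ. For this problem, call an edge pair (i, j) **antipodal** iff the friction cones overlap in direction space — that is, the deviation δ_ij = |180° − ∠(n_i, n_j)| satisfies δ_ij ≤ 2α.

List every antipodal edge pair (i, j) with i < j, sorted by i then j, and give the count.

count = 4; pairs: (0,3), (1,4), (2,6), (3,7)

α = atan 0.2 = 11.31°;  2α = 22.62°
n_0 = (-0.4148, -0.9099)
n_1 = (+0.4238, -0.9058)
n_2 = (+0.9995, +0.0308)
n_3 = (+0.6247, +0.7809)
n_4 = (-0.0792, +0.9969)
n_5 = (-0.8452, +0.5345)
n_6 = (-0.9964, -0.0848)
n_7 = (-0.8211, -0.5708)
  (0,1): δ = 130.42°  ·
  (0,2): δ = 63.73°  ·
  (0,3): δ = 14.15°  ✓
  (0,4): δ = 29.05°  ·
  (0,5): δ = 82.20°  ·
  (0,6): δ = 119.37°  ·
  (0,7): δ = 149.31°  ·
  (1,2): δ = 113.31°  ·
  (1,3): δ = 63.73°  ·
  (1,4): δ = 20.53°  ✓
  (1,5): δ = 32.62°  ·
  (1,6): δ = 69.79°  ·
  (1,7): δ = 99.73°  ·
  (2,3): δ = 130.43°  ·
  (2,4): δ = 87.22°  ·
  (2,5): δ = 34.07°  ·
  (2,6): δ = 3.10°  ✓
  (2,7): δ = 33.04°  ·
  (3,4): δ = 136.80°  ·
  (3,5): δ = 83.65°  ·
  (3,6): δ = 46.48°  ·
  (3,7): δ = 16.54°  ✓
  (4,5): δ = 126.85°  ·
  (4,6): δ = 89.68°  ·
  (4,7): δ = 59.74°  ·
  (5,6): δ = 142.83°  ·
  (5,7): δ = 112.89°  ·
  (6,7): δ = 150.06°  ·
antipodal pairs: 4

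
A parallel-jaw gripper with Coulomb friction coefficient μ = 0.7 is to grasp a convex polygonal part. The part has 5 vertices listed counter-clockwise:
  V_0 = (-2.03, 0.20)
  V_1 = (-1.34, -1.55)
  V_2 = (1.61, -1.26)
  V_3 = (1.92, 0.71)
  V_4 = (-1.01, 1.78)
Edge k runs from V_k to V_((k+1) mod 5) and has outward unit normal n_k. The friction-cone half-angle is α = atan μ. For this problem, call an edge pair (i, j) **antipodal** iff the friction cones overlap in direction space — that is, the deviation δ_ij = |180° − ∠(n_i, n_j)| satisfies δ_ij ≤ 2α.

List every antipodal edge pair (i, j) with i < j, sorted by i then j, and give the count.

count = 5; pairs: (0,2), (0,3), (1,3), (1,4), (2,4)

α = atan 0.7 = 34.99°;  2α = 69.98°
n_0 = (-0.9303, -0.3668)
n_1 = (+0.0978, -0.9952)
n_2 = (+0.9878, -0.1554)
n_3 = (+0.3430, +0.9393)
n_4 = (-0.8401, +0.5424)
  (0,1): δ = 105.90°  ·
  (0,2): δ = 30.46°  ✓
  (0,3): δ = 48.42°  ✓
  (0,4): δ = 125.64°  ·
  (1,2): δ = 104.56°  ·
  (1,3): δ = 25.68°  ✓
  (1,4): δ = 51.54°  ✓
  (2,3): δ = 101.12°  ·
  (2,4): δ = 23.90°  ✓
  (3,4): δ = 102.78°  ·
antipodal pairs: 5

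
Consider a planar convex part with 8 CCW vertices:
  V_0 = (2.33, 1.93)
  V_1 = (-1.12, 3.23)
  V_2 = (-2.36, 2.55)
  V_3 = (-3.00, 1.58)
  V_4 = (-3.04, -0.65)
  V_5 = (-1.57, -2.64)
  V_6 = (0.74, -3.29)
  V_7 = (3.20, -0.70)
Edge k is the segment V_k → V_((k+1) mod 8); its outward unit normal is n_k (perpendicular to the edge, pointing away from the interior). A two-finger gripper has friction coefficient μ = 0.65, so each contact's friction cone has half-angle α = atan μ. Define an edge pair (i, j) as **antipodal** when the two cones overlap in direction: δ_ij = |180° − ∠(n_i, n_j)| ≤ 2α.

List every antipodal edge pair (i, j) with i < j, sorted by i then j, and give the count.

count = 10; pairs: (0,4), (0,5), (1,5), (1,6), (2,6), (2,7), (3,6), (3,7), (4,7), (5,7)

α = atan 0.65 = 33.02°;  2α = 66.05°
n_0 = (+0.3526, +0.9358)
n_1 = (-0.4808, +0.8768)
n_2 = (-0.8347, +0.5507)
n_3 = (-0.9998, +0.0179)
n_4 = (-0.8043, -0.5942)
n_5 = (-0.2709, -0.9626)
n_6 = (+0.7251, -0.6887)
n_7 = (+0.9494, +0.3141)
  (0,1): δ = 130.61°  ·
  (0,2): δ = 102.77°  ·
  (0,3): δ = 70.38°  ·
  (0,4): δ = 32.90°  ✓
  (0,5): δ = 4.93°  ✓
  (0,6): δ = 67.12°  ·
  (0,7): δ = 128.95°  ·
  (1,2): δ = 152.16°  ·
  (1,3): δ = 119.77°  ·
  (1,4): δ = 82.29°  ·
  (1,5): δ = 44.46°  ✓
  (1,6): δ = 17.73°  ✓
  (1,7): δ = 79.56°  ·
  (2,3): δ = 147.61°  ·
  (2,4): δ = 110.13°  ·
  (2,5): δ = 72.30°  ·
  (2,6): δ = 10.11°  ✓
  (2,7): δ = 51.72°  ✓
  (3,4): δ = 142.52°  ·
  (3,5): δ = 104.69°  ·
  (3,6): δ = 42.50°  ✓
  (3,7): δ = 19.33°  ✓
  (4,5): δ = 142.17°  ·
  (4,6): δ = 79.98°  ·
  (4,7): δ = 18.15°  ✓
  (5,6): δ = 117.81°  ·
  (5,7): δ = 55.98°  ✓
  (6,7): δ = 118.17°  ·
antipodal pairs: 10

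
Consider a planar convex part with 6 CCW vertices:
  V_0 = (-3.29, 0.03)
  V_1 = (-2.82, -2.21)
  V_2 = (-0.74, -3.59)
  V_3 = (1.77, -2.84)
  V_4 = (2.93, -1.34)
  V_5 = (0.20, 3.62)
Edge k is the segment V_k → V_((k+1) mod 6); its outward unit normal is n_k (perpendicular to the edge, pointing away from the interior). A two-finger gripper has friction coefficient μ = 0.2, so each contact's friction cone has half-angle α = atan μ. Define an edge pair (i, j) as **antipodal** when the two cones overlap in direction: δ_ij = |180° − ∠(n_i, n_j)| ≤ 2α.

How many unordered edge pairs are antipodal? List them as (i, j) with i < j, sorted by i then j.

α = atan 0.2 = 11.31°;  2α = 22.62°
n_0 = (-0.9787, -0.2053)
n_1 = (-0.5528, -0.8333)
n_2 = (+0.2863, -0.9581)
n_3 = (+0.7911, -0.6117)
n_4 = (+0.8761, +0.4822)
n_5 = (-0.7170, +0.6970)
  (0,1): δ = 135.41°  ·
  (0,2): δ = 85.21°  ·
  (0,3): δ = 49.57°  ·
  (0,4): δ = 16.98°  ✓
  (0,5): δ = 123.96°  ·
  (1,2): δ = 129.80°  ·
  (1,3): δ = 94.15°  ·
  (1,4): δ = 27.61°  ·
  (1,5): δ = 79.37°  ·
  (2,3): δ = 144.35°  ·
  (2,4): δ = 77.81°  ·
  (2,5): δ = 29.17°  ·
  (3,4): δ = 113.46°  ·
  (3,5): δ = 6.47°  ✓
  (4,5): δ = 73.02°  ·
antipodal pairs: 2

count = 2; pairs: (0,4), (3,5)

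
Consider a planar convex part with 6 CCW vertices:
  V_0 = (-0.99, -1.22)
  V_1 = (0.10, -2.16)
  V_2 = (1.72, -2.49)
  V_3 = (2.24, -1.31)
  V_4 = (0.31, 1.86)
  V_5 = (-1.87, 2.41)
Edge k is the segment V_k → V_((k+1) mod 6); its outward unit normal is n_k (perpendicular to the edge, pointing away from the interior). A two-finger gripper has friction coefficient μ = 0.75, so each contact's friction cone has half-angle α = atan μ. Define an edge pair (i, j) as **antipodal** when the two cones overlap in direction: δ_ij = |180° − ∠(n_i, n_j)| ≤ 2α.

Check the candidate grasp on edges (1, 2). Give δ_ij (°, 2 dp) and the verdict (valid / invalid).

α = atan 0.75 = 36.87°;  2α = 73.74°
edge 1: e_1 = (+1.62, -0.33);  n_1 = (-0.1996, -0.9799)
edge 2: e_2 = (+0.52, +1.18);  n_2 = (+0.9151, -0.4033)
∠(n_1, n_2) = 77.73°
δ = |180° − 77.73°| = 102.27°
102.27° > 2α = 73.74°  →  invalid

δ = 102.27°, invalid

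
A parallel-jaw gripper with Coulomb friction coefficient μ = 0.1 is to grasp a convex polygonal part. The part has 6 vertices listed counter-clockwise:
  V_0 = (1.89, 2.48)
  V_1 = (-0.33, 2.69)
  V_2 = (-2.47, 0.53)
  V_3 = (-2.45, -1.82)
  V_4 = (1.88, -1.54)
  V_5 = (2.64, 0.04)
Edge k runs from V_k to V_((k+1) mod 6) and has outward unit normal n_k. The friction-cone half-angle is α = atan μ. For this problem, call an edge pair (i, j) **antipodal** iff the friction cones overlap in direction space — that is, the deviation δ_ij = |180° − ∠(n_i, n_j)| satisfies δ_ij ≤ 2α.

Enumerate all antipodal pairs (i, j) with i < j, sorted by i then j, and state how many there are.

α = atan 0.1 = 5.71°;  2α = 11.42°
n_0 = (+0.0942, +0.9956)
n_1 = (-0.7104, +0.7038)
n_2 = (-1.0000, -0.0085)
n_3 = (+0.0645, -0.9979)
n_4 = (+0.9012, -0.4335)
n_5 = (+0.9559, +0.2938)
  (0,1): δ = 129.33°  ·
  (0,2): δ = 84.11°  ·
  (0,3): δ = 9.10°  ✓
  (0,4): δ = 69.72°  ·
  (0,5): δ = 112.49°  ·
  (1,2): δ = 134.78°  ·
  (1,3): δ = 41.57°  ·
  (1,4): δ = 19.05°  ·
  (1,5): δ = 61.82°  ·
  (2,3): δ = 86.79°  ·
  (2,4): δ = 26.18°  ·
  (2,5): δ = 16.60°  ·
  (3,4): δ = 119.39°  ·
  (3,5): δ = 76.61°  ·
  (4,5): δ = 137.23°  ·
antipodal pairs: 1

count = 1; pairs: (0,3)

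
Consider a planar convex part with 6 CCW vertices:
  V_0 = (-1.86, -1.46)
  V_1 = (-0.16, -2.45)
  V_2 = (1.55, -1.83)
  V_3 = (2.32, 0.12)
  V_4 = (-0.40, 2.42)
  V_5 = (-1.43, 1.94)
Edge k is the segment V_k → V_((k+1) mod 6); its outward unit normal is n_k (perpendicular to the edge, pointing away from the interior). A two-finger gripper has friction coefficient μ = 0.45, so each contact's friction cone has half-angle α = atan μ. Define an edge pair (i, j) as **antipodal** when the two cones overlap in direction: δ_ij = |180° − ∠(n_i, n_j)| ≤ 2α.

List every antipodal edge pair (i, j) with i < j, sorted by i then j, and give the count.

count = 4; pairs: (0,3), (1,4), (2,4), (2,5)

α = atan 0.45 = 24.23°;  2α = 48.46°
n_0 = (-0.5032, -0.8641)
n_1 = (+0.3409, -0.9401)
n_2 = (+0.9301, -0.3673)
n_3 = (+0.6457, +0.7636)
n_4 = (-0.4224, +0.9064)
n_5 = (-0.9921, +0.1255)
  (0,1): δ = 129.86°  ·
  (0,2): δ = 81.33°  ·
  (0,3): δ = 10.00°  ✓
  (0,4): δ = 55.20°  ·
  (0,5): δ = 113.01°  ·
  (1,2): δ = 131.48°  ·
  (1,3): δ = 60.15°  ·
  (1,4): δ = 5.06°  ✓
  (1,5): δ = 62.86°  ·
  (2,3): δ = 108.67°  ·
  (2,4): δ = 43.47°  ✓
  (2,5): δ = 14.34°  ✓
  (3,4): δ = 114.80°  ·
  (3,5): δ = 56.99°  ·
  (4,5): δ = 122.19°  ·
antipodal pairs: 4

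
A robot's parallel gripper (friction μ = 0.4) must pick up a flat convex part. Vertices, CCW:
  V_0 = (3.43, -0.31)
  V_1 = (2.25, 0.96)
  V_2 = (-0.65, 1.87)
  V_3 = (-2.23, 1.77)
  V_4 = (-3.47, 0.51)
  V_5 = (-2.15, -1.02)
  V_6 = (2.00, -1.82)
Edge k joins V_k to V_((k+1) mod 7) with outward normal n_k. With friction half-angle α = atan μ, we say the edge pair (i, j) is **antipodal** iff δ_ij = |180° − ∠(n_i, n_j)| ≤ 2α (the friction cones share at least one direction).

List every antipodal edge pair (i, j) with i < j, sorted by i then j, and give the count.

count = 7; pairs: (0,4), (0,5), (1,4), (1,5), (2,5), (2,6), (3,6)

α = atan 0.4 = 21.80°;  2α = 43.60°
n_0 = (+0.7326, +0.6807)
n_1 = (+0.2994, +0.9541)
n_2 = (-0.0632, +0.9980)
n_3 = (-0.7127, +0.7014)
n_4 = (-0.7572, -0.6532)
n_5 = (-0.1893, -0.9819)
n_6 = (+0.7261, -0.6876)
  (0,1): δ = 150.32°  ·
  (0,2): δ = 129.27°  ·
  (0,3): δ = 87.44°  ·
  (0,4): δ = 2.11°  ✓
  (0,5): δ = 36.19°  ✓
  (0,6): δ = 93.66°  ·
  (1,2): δ = 158.96°  ·
  (1,3): δ = 117.12°  ·
  (1,4): δ = 31.79°  ✓
  (1,5): δ = 6.51°  ✓
  (1,6): δ = 63.98°  ·
  (2,3): δ = 138.16°  ·
  (2,4): δ = 52.84°  ·
  (2,5): δ = 14.53°  ✓
  (2,6): δ = 42.94°  ✓
  (3,4): δ = 94.67°  ·
  (3,5): δ = 56.37°  ·
  (3,6): δ = 1.10°  ✓
  (4,5): δ = 141.70°  ·
  (4,6): δ = 84.23°  ·
  (5,6): δ = 122.53°  ·
antipodal pairs: 7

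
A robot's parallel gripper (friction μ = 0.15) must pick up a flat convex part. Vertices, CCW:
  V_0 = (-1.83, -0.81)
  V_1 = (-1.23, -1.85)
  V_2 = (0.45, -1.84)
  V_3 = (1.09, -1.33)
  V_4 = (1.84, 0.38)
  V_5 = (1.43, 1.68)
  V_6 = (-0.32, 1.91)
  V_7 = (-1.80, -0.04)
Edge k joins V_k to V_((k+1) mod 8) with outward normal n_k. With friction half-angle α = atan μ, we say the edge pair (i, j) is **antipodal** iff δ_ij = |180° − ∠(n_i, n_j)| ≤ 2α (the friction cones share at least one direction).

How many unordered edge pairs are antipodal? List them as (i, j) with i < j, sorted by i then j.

α = atan 0.15 = 8.53°;  2α = 17.06°
n_0 = (-0.8662, -0.4997)
n_1 = (+0.0060, -1.0000)
n_2 = (+0.6232, -0.7821)
n_3 = (+0.9158, -0.4017)
n_4 = (+0.9537, +0.3008)
n_5 = (+0.1303, +0.9915)
n_6 = (-0.7966, +0.6046)
n_7 = (-0.9992, +0.0389)
  (0,1): δ = 119.64°  ·
  (0,2): δ = 81.43°  ·
  (0,3): δ = 53.66°  ·
  (0,4): δ = 12.48°  ✓
  (0,5): δ = 52.53°  ·
  (0,6): δ = 112.82°  ·
  (0,7): δ = 147.79°  ·
  (1,2): δ = 141.79°  ·
  (1,3): δ = 114.02°  ·
  (1,4): δ = 72.84°  ·
  (1,5): δ = 7.83°  ✓
  (1,6): δ = 52.46°  ·
  (1,7): δ = 87.43°  ·
  (2,3): δ = 152.23°  ·
  (2,4): δ = 111.05°  ·
  (2,5): δ = 46.04°  ·
  (2,6): δ = 14.25°  ✓
  (2,7): δ = 49.22°  ·
  (3,4): δ = 138.81°  ·
  (3,5): δ = 73.81°  ·
  (3,6): δ = 13.52°  ✓
  (3,7): δ = 21.45°  ·
  (4,5): δ = 114.99°  ·
  (4,6): δ = 54.70°  ·
  (4,7): δ = 19.74°  ·
  (5,6): δ = 119.71°  ·
  (5,7): δ = 84.74°  ·
  (6,7): δ = 145.03°  ·
antipodal pairs: 4

count = 4; pairs: (0,4), (1,5), (2,6), (3,6)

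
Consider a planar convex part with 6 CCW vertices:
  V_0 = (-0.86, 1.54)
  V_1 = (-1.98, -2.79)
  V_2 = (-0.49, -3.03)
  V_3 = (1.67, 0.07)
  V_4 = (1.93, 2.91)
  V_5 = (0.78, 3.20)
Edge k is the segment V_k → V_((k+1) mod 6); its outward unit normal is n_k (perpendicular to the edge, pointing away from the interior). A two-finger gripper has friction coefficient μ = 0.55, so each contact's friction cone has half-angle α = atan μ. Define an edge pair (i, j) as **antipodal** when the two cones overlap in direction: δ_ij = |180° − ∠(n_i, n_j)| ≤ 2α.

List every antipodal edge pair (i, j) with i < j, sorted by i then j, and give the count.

count = 6; pairs: (0,2), (0,3), (1,4), (1,5), (2,5), (3,5)

α = atan 0.55 = 28.81°;  2α = 57.62°
n_0 = (-0.9681, +0.2504)
n_1 = (-0.1590, -0.9873)
n_2 = (+0.8205, -0.5717)
n_3 = (+0.9958, -0.0912)
n_4 = (+0.2445, +0.9696)
n_5 = (-0.7114, +0.7028)
  (0,1): δ = 84.65°  ·
  (0,2): δ = 20.37°  ✓
  (0,3): δ = 9.27°  ✓
  (0,4): δ = 90.35°  ·
  (0,5): δ = 149.85°  ·
  (1,2): δ = 115.72°  ·
  (1,3): δ = 86.08°  ·
  (1,4): δ = 5.00°  ✓
  (1,5): δ = 54.50°  ✓
  (2,3): δ = 150.36°  ·
  (2,4): δ = 69.29°  ·
  (2,5): δ = 9.78°  ✓
  (3,4): δ = 98.92°  ·
  (3,5): δ = 39.42°  ✓
  (4,5): δ = 120.50°  ·
antipodal pairs: 6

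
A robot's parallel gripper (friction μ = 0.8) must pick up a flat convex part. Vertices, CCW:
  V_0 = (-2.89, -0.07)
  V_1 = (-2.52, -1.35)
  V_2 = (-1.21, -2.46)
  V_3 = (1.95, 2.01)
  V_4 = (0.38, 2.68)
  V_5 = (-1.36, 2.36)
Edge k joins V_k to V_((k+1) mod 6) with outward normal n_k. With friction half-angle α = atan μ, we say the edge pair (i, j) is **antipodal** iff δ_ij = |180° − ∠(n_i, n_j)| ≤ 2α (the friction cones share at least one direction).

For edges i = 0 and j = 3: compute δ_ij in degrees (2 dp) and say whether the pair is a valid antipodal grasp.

α = atan 0.8 = 38.66°;  2α = 77.32°
edge 0: e_0 = (+0.37, -1.28);  n_0 = (-0.9607, -0.2777)
edge 3: e_3 = (-1.57, +0.67);  n_3 = (+0.3925, +0.9197)
∠(n_0, n_3) = 129.23°
δ = |180° − 129.23°| = 50.77°
50.77° ≤ 2α = 77.32°  →  valid

δ = 50.77°, valid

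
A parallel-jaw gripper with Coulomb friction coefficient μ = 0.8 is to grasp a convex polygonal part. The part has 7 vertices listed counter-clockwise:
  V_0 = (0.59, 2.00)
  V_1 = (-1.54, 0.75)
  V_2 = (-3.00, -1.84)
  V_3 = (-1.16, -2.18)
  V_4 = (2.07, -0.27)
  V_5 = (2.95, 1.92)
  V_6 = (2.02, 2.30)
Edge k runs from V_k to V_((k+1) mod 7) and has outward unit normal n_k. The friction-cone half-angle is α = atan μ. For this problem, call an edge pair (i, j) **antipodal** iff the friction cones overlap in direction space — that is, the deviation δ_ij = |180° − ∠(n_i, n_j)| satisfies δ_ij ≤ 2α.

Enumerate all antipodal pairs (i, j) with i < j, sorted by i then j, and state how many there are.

α = atan 0.8 = 38.66°;  2α = 77.32°
n_0 = (-0.5061, +0.8625)
n_1 = (-0.8711, +0.4911)
n_2 = (-0.1817, -0.9834)
n_3 = (+0.5090, -0.8608)
n_4 = (+0.9279, -0.3729)
n_5 = (+0.3782, +0.9257)
n_6 = (-0.2053, +0.9787)
  (0,1): δ = 149.82°  ·
  (0,2): δ = 40.88°  ✓
  (0,3): δ = 0.19°  ✓
  (0,4): δ = 37.70°  ✓
  (0,5): δ = 127.37°  ·
  (0,6): δ = 161.44°  ·
  (1,2): δ = 71.06°  ✓
  (1,3): δ = 29.99°  ✓
  (1,4): δ = 7.52°  ✓
  (1,5): δ = 97.19°  ·
  (1,6): δ = 131.26°  ·
  (2,3): δ = 138.93°  ·
  (2,4): δ = 101.42°  ·
  (2,5): δ = 11.76°  ✓
  (2,6): δ = 22.32°  ✓
  (3,4): δ = 142.49°  ·
  (3,5): δ = 52.82°  ✓
  (3,6): δ = 18.75°  ✓
  (4,5): δ = 90.33°  ·
  (4,6): δ = 56.26°  ✓
  (5,6): δ = 145.93°  ·
antipodal pairs: 11

count = 11; pairs: (0,2), (0,3), (0,4), (1,2), (1,3), (1,4), (2,5), (2,6), (3,5), (3,6), (4,6)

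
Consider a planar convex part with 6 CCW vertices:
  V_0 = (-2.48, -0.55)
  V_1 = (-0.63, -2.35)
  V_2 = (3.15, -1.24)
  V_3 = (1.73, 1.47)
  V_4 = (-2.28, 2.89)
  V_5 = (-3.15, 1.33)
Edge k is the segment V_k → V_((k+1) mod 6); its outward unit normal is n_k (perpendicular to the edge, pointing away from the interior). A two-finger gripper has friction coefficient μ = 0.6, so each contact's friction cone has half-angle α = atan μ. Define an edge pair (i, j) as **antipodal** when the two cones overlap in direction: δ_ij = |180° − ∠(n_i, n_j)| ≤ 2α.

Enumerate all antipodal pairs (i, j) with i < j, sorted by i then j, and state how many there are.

count = 7; pairs: (0,2), (0,3), (1,3), (1,4), (2,4), (2,5), (3,5)

α = atan 0.6 = 30.96°;  2α = 61.93°
n_0 = (-0.6974, -0.7167)
n_1 = (+0.2818, -0.9595)
n_2 = (+0.8858, +0.4641)
n_3 = (+0.3338, +0.9426)
n_4 = (-0.8734, +0.4871)
n_5 = (-0.9420, -0.3357)
  (0,1): δ = 119.42°  ·
  (0,2): δ = 18.13°  ✓
  (0,3): δ = 24.72°  ✓
  (0,4): δ = 105.07°  ·
  (0,5): δ = 153.83°  ·
  (1,2): δ = 78.71°  ·
  (1,3): δ = 35.86°  ✓
  (1,4): δ = 44.49°  ✓
  (1,5): δ = 93.25°  ·
  (2,3): δ = 137.15°  ·
  (2,4): δ = 56.80°  ✓
  (2,5): δ = 8.04°  ✓
  (3,4): δ = 99.65°  ·
  (3,5): δ = 50.88°  ✓
  (4,5): δ = 131.24°  ·
antipodal pairs: 7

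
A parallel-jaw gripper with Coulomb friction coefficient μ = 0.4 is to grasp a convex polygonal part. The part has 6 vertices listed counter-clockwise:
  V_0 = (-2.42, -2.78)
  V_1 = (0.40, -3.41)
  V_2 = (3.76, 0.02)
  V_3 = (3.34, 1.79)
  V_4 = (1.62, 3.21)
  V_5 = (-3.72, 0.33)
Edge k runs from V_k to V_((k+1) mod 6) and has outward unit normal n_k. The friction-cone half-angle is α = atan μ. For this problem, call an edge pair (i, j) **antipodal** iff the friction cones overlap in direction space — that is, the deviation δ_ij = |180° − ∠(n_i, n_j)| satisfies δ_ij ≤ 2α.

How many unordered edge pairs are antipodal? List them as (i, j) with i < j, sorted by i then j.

α = atan 0.4 = 21.80°;  2α = 43.60°
n_0 = (-0.2180, -0.9759)
n_1 = (+0.7144, -0.6998)
n_2 = (+0.9730, +0.2309)
n_3 = (+0.6366, +0.7712)
n_4 = (-0.4747, +0.8802)
n_5 = (-0.9226, -0.3857)
  (0,1): δ = 121.82°  ·
  (0,2): δ = 64.06°  ·
  (0,3): δ = 26.95°  ✓
  (0,4): δ = 40.93°  ✓
  (0,5): δ = 125.28°  ·
  (1,2): δ = 122.24°  ·
  (1,3): δ = 85.13°  ·
  (1,4): δ = 17.25°  ✓
  (1,5): δ = 67.09°  ·
  (2,3): δ = 142.89°  ·
  (2,4): δ = 75.01°  ·
  (2,5): δ = 9.34°  ✓
  (3,4): δ = 112.12°  ·
  (3,5): δ = 27.77°  ✓
  (4,5): δ = 95.65°  ·
antipodal pairs: 5

count = 5; pairs: (0,3), (0,4), (1,4), (2,5), (3,5)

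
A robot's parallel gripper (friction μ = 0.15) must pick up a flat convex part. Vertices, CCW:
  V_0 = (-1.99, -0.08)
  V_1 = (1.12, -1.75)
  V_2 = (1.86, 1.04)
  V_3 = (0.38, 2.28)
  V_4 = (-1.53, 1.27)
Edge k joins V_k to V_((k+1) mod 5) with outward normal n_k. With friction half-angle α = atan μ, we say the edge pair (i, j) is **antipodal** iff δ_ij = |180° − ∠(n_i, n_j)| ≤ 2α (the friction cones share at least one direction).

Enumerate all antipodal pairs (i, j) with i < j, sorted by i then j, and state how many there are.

count = 2; pairs: (0,2), (1,4)

α = atan 0.15 = 8.53°;  2α = 17.06°
n_0 = (-0.4731, -0.8810)
n_1 = (+0.9666, -0.2564)
n_2 = (+0.6422, +0.7665)
n_3 = (-0.4675, +0.8840)
n_4 = (-0.9466, +0.3225)
  (0,1): δ = 76.62°  ·
  (0,2): δ = 11.72°  ✓
  (0,3): δ = 56.10°  ·
  (0,4): δ = 99.42°  ·
  (1,2): δ = 115.10°  ·
  (1,3): δ = 47.28°  ·
  (1,4): δ = 3.96°  ✓
  (2,3): δ = 112.17°  ·
  (2,4): δ = 68.86°  ·
  (3,4): δ = 136.69°  ·
antipodal pairs: 2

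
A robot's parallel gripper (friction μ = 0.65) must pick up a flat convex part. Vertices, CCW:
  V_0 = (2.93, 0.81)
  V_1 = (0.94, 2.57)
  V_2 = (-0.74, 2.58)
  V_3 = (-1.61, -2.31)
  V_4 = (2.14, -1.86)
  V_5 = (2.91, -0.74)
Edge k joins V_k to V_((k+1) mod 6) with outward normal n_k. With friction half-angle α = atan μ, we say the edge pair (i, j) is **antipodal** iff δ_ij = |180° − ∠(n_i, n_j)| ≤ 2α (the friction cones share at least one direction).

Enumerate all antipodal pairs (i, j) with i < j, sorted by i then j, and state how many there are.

count = 6; pairs: (0,2), (0,3), (1,3), (1,4), (2,4), (2,5)

α = atan 0.65 = 33.02°;  2α = 66.05°
n_0 = (+0.6625, +0.7491)
n_1 = (+0.0060, +1.0000)
n_2 = (-0.9845, +0.1752)
n_3 = (+0.1191, -0.9929)
n_4 = (+0.8240, -0.5665)
n_5 = (+0.9999, -0.0129)
  (0,1): δ = 138.85°  ·
  (0,2): δ = 58.60°  ✓
  (0,3): δ = 48.33°  ✓
  (0,4): δ = 96.98°  ·
  (0,5): δ = 130.75°  ·
  (1,2): δ = 99.75°  ·
  (1,3): δ = 7.18°  ✓
  (1,4): δ = 55.83°  ✓
  (1,5): δ = 89.60°  ·
  (2,3): δ = 73.07°  ·
  (2,4): δ = 24.42°  ✓
  (2,5): δ = 9.35°  ✓
  (3,4): δ = 131.35°  ·
  (3,5): δ = 97.58°  ·
  (4,5): δ = 146.23°  ·
antipodal pairs: 6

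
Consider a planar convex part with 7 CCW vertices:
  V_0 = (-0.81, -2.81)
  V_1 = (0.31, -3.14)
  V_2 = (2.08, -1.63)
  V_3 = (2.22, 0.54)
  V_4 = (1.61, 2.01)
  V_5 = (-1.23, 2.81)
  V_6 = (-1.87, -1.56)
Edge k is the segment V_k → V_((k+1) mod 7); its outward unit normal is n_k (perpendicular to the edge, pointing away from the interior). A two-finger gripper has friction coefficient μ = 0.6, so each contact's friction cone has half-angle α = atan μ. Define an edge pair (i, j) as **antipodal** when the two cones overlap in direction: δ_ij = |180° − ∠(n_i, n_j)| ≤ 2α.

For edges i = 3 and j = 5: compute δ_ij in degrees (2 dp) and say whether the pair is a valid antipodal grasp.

δ = 30.87°, valid

α = atan 0.6 = 30.96°;  2α = 61.93°
edge 3: e_3 = (-0.61, +1.47);  n_3 = (+0.9236, +0.3833)
edge 5: e_5 = (-0.64, -4.37);  n_5 = (-0.9894, +0.1449)
∠(n_3, n_5) = 149.13°
δ = |180° − 149.13°| = 30.87°
30.87° ≤ 2α = 61.93°  →  valid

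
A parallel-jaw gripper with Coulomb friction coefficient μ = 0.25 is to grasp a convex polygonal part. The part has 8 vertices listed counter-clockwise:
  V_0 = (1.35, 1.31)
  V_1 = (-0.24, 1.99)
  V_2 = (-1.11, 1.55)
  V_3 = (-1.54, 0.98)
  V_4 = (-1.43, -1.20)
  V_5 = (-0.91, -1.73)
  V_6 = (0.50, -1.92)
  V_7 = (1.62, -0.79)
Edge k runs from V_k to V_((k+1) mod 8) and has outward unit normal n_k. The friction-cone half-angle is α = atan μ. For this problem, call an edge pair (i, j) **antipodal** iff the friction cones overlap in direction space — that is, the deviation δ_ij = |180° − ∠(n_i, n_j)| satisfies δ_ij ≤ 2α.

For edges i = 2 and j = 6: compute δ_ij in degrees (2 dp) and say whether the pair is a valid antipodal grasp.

δ = 7.71°, valid

α = atan 0.25 = 14.04°;  2α = 28.07°
edge 2: e_2 = (-0.43, -0.57);  n_2 = (-0.7983, +0.6022)
edge 6: e_6 = (+1.12, +1.13);  n_6 = (+0.7102, -0.7040)
∠(n_2, n_6) = 172.29°
δ = |180° − 172.29°| = 7.71°
7.71° ≤ 2α = 28.07°  →  valid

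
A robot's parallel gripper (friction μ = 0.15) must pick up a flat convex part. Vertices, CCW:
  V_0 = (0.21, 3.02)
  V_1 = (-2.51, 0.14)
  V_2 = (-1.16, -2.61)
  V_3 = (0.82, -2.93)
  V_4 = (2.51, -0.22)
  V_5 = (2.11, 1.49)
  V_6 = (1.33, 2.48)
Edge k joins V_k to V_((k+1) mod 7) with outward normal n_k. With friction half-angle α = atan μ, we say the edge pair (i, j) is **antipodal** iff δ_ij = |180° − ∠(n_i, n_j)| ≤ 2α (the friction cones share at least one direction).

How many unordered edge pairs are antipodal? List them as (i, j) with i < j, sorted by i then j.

count = 4; pairs: (0,3), (1,4), (1,5), (2,6)

α = atan 0.15 = 8.53°;  2α = 17.06°
n_0 = (-0.7270, +0.6866)
n_1 = (-0.8977, -0.4407)
n_2 = (-0.1595, -0.9872)
n_3 = (+0.8485, -0.5292)
n_4 = (+0.9737, +0.2278)
n_5 = (+0.7855, +0.6189)
n_6 = (+0.4343, +0.9008)
  (0,1): δ = 110.49°  ·
  (0,2): δ = 55.82°  ·
  (0,3): δ = 11.42°  ✓
  (0,4): δ = 56.53°  ·
  (0,5): δ = 81.60°  ·
  (0,6): δ = 107.62°  ·
  (1,2): δ = 125.33°  ·
  (1,3): δ = 58.10°  ·
  (1,4): δ = 12.98°  ✓
  (1,5): δ = 12.09°  ✓
  (1,6): δ = 38.11°  ·
  (2,3): δ = 112.77°  ·
  (2,4): δ = 67.65°  ·
  (2,5): δ = 42.59°  ·
  (2,6): δ = 16.56°  ✓
  (3,4): δ = 134.89°  ·
  (3,5): δ = 109.82°  ·
  (3,6): δ = 83.79°  ·
  (4,5): δ = 154.93°  ·
  (4,6): δ = 128.91°  ·
  (5,6): δ = 153.97°  ·
antipodal pairs: 4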